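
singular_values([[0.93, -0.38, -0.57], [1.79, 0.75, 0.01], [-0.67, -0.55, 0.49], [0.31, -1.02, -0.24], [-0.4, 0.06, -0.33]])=[2.28, 1.36, 0.7]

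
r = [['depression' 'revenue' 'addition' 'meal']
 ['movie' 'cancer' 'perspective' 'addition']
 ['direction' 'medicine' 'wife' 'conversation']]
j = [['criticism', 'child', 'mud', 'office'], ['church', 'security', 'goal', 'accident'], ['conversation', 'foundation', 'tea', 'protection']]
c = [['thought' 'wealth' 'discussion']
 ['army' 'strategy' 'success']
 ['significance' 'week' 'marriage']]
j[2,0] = 'conversation'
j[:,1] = ['child', 'security', 'foundation']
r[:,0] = ['depression', 'movie', 'direction']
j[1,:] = ['church', 'security', 'goal', 'accident']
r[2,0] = 'direction'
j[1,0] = 'church'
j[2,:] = ['conversation', 'foundation', 'tea', 'protection']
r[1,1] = 'cancer'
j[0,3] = 'office'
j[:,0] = ['criticism', 'church', 'conversation']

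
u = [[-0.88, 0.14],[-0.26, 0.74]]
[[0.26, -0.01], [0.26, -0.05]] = u @ [[-0.25, 0.00],[0.26, -0.07]]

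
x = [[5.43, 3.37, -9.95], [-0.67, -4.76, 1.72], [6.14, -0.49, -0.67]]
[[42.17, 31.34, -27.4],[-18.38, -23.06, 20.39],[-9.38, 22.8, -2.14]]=x @ [[-1.8, 4.14, -0.52], [2.54, 4.49, -3.78], [-4.36, 0.63, 1.19]]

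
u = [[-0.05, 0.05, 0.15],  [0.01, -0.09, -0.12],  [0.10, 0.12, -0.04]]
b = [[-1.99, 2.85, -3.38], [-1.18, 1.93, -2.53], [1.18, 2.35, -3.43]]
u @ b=[[0.22, 0.31, -0.47], [-0.06, -0.43, 0.61], [-0.39, 0.42, -0.50]]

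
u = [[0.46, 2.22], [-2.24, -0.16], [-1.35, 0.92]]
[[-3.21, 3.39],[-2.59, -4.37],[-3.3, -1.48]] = u @ [[1.28, 1.87], [-1.71, 1.14]]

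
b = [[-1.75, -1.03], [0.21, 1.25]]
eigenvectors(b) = [[-1.00, 0.33], [0.07, -0.94]]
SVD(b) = [[-0.9,0.44], [0.44,0.90]] @ diag([2.2235299121029604, 0.8865183190342993]) @ [[0.75, 0.66], [-0.66, 0.75]]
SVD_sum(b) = [[-1.49, -1.32], [0.74, 0.66]] + [[-0.26, 0.29], [-0.53, 0.59]]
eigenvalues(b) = [-1.68, 1.18]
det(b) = -1.97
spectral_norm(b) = 2.22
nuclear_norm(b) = 3.11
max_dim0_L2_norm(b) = 1.76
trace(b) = -0.50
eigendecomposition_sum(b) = [[-1.72, -0.61], [0.12, 0.04]] + [[-0.03, -0.42], [0.09, 1.21]]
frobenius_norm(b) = 2.39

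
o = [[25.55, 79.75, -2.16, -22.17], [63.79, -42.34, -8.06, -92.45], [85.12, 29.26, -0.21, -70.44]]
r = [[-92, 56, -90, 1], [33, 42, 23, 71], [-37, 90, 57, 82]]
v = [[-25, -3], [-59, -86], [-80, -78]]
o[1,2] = -8.06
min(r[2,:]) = -37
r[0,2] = -90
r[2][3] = 82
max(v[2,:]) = -78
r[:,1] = [56, 42, 90]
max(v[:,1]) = -3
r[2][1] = 90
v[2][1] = -78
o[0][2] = -2.16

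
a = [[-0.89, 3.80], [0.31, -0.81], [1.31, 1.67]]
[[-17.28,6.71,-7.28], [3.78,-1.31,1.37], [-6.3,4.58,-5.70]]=a@[[0.76, 0.96, -1.47], [-4.37, 1.99, -2.26]]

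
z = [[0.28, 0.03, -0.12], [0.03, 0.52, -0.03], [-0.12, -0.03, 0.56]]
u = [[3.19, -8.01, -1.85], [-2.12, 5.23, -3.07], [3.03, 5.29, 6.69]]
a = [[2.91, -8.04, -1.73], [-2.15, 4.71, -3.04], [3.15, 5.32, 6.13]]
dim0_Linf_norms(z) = [0.28, 0.52, 0.56]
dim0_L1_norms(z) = [0.43, 0.58, 0.71]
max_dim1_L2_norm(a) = 8.72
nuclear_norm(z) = 1.36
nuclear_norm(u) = 21.41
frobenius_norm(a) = 13.71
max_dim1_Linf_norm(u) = 8.01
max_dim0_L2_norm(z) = 0.57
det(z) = 0.07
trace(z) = 1.36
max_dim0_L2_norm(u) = 10.93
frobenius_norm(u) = 14.18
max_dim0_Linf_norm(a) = 8.04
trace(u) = 15.11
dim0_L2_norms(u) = [4.88, 10.93, 7.59]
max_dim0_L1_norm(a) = 18.07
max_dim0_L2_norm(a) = 10.73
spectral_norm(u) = 11.65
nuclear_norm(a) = 20.58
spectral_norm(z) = 0.62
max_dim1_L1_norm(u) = 15.01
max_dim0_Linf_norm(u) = 8.01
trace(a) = 13.75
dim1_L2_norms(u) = [8.82, 6.42, 9.05]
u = a + z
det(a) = 147.56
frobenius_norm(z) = 0.83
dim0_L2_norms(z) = [0.31, 0.52, 0.57]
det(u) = 174.39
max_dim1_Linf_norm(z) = 0.56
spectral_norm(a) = 11.35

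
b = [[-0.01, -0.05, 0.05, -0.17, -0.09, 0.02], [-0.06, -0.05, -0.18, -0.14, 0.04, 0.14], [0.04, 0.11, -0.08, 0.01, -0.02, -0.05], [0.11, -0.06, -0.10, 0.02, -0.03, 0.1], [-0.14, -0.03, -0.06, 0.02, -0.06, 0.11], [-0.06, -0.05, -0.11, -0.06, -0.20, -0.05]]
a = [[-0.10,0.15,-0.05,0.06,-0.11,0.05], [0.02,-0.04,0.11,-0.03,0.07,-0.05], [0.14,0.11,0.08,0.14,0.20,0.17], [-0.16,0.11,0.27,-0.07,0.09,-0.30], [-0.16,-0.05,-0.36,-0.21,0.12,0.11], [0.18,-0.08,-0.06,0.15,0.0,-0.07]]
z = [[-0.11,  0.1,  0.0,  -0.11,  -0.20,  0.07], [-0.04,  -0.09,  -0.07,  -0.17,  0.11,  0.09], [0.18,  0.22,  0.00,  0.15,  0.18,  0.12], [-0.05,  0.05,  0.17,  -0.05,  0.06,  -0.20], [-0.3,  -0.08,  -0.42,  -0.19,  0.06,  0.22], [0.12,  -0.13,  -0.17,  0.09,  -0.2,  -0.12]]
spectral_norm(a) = 0.56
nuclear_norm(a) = 1.75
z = b + a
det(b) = 0.00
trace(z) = -0.31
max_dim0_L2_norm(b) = 0.26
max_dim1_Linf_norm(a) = 0.36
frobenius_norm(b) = 0.54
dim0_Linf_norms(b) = [0.14, 0.11, 0.18, 0.17, 0.2, 0.14]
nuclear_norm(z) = 1.96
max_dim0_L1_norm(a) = 0.93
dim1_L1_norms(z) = [0.59, 0.57, 0.85, 0.58, 1.27, 0.83]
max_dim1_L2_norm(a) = 0.48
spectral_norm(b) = 0.36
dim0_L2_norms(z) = [0.39, 0.3, 0.49, 0.33, 0.36, 0.36]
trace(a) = -0.08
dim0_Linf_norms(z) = [0.3, 0.22, 0.42, 0.19, 0.2, 0.22]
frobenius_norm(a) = 0.84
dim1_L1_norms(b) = [0.39, 0.61, 0.31, 0.42, 0.42, 0.53]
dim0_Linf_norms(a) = [0.18, 0.15, 0.36, 0.21, 0.2, 0.3]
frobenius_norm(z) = 0.93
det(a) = 0.00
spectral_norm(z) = 0.66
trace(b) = -0.23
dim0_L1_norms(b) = [0.42, 0.35, 0.58, 0.42, 0.44, 0.47]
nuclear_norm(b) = 1.20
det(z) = -0.00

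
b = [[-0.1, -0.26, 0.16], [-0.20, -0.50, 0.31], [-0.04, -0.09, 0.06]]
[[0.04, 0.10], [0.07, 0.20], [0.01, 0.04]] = b @ [[-0.12,-0.34], [-0.02,-0.06], [0.12,0.34]]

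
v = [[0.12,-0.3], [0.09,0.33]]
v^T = [[0.12, 0.09], [-0.3, 0.33]]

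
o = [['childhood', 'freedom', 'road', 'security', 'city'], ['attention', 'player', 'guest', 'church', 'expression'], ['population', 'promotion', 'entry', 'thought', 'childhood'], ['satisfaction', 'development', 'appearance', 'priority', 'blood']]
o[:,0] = ['childhood', 'attention', 'population', 'satisfaction']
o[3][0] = 'satisfaction'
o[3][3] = 'priority'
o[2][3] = 'thought'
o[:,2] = ['road', 'guest', 'entry', 'appearance']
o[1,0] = 'attention'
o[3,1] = 'development'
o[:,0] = ['childhood', 'attention', 'population', 'satisfaction']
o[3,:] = ['satisfaction', 'development', 'appearance', 'priority', 'blood']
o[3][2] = 'appearance'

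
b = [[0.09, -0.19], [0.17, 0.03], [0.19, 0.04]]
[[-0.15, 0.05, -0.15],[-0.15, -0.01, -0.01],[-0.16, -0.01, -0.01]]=b @ [[-0.93,-0.01,-0.20],  [0.37,-0.27,0.69]]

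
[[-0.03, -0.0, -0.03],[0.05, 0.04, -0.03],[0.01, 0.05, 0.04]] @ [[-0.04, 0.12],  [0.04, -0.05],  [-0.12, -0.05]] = [[0.0, -0.00], [0.0, 0.01], [-0.0, -0.0]]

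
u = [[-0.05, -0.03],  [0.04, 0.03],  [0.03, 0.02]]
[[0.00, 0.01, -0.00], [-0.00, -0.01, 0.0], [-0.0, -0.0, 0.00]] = u @[[-0.08, -0.03, 0.09], [0.04, -0.16, 0.01]]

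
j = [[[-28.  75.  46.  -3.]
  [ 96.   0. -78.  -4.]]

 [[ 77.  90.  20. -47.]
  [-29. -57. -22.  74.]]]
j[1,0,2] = 20.0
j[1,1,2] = -22.0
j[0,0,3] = -3.0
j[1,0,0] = 77.0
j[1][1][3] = 74.0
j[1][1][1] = -57.0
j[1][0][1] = 90.0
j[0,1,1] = 0.0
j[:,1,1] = [0.0, -57.0]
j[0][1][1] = 0.0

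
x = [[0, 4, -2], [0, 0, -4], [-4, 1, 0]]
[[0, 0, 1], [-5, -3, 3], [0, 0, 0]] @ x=[[-4, 1, 0], [-12, -17, 22], [0, 0, 0]]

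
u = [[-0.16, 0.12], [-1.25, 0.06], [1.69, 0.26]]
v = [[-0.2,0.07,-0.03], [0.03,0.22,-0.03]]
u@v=[[0.04,0.02,0.00], [0.25,-0.07,0.04], [-0.33,0.18,-0.06]]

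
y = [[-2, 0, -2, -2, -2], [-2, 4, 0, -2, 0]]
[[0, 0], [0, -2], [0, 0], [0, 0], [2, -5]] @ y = [[0, 0, 0, 0, 0], [4, -8, 0, 4, 0], [0, 0, 0, 0, 0], [0, 0, 0, 0, 0], [6, -20, -4, 6, -4]]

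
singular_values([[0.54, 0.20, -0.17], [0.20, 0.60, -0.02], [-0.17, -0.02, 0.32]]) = [0.81, 0.44, 0.21]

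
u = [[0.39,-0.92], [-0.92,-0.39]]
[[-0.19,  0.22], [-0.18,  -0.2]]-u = [[-0.58, 1.14], [0.74, 0.19]]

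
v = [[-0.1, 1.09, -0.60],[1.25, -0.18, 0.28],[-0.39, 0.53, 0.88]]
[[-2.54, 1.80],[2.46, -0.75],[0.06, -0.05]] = v@[[1.43,  -0.24],  [-1.36,  1.16],  [1.52,  -0.86]]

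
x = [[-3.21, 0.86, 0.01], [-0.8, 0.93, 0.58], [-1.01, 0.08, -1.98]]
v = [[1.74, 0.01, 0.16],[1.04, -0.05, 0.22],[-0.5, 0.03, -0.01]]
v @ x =[[-5.76, 1.52, -0.29], [-3.52, 0.87, -0.45], [1.59, -0.40, 0.03]]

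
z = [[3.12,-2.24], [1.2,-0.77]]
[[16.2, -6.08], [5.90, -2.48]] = z@ [[2.58, -3.06], [-3.64, -1.55]]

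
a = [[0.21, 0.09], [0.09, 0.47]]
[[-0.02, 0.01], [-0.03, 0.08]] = a @ [[-0.05, -0.04],[-0.06, 0.17]]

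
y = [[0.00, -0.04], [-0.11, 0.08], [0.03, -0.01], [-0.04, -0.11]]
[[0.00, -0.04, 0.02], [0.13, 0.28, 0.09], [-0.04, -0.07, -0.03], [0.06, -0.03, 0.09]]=y @ [[-1.22, -1.9, -1.14], [-0.1, 0.93, -0.41]]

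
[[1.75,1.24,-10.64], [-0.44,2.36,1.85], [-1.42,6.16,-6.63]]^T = [[1.75, -0.44, -1.42], [1.24, 2.36, 6.16], [-10.64, 1.85, -6.63]]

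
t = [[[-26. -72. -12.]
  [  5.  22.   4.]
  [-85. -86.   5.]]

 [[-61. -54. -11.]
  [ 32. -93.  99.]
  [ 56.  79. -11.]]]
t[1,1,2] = 99.0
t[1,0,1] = -54.0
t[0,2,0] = -85.0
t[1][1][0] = 32.0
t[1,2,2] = -11.0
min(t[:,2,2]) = -11.0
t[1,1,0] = 32.0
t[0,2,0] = -85.0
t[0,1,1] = 22.0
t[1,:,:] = [[-61.0, -54.0, -11.0], [32.0, -93.0, 99.0], [56.0, 79.0, -11.0]]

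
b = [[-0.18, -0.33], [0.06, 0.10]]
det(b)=0.002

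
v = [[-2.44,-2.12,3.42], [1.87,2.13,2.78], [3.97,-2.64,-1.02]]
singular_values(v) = [5.54, 3.99, 3.89]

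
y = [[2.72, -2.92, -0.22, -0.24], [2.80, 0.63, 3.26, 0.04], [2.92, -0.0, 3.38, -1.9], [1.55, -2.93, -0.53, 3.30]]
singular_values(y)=[6.61, 5.52, 2.51, 0.4]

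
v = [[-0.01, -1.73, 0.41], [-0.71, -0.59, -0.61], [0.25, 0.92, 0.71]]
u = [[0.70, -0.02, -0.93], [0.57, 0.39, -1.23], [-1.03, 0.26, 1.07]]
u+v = [[0.69, -1.75, -0.52],[-0.14, -0.20, -1.84],[-0.78, 1.18, 1.78]]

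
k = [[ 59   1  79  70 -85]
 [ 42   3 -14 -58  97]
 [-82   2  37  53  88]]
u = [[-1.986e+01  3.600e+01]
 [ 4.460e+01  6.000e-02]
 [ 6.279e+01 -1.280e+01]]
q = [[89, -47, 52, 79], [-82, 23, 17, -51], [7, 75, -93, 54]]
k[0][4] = -85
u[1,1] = 0.06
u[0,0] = -19.86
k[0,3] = 70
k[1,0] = 42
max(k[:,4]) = 97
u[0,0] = -19.86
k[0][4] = -85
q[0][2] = 52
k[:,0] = [59, 42, -82]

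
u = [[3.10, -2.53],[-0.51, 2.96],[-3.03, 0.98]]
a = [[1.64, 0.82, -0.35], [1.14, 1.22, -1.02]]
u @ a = [[2.2, -0.54, 1.5], [2.54, 3.19, -2.84], [-3.85, -1.29, 0.06]]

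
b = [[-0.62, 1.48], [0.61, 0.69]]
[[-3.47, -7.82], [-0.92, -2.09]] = b@ [[0.77, 1.73], [-2.02, -4.56]]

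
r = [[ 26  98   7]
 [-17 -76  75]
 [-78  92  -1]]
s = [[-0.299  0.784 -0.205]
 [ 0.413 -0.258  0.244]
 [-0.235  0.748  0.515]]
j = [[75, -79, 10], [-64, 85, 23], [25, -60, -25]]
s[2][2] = 0.515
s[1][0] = 0.413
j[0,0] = 75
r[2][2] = -1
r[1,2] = 75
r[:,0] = [26, -17, -78]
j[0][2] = 10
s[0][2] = -0.205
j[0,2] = 10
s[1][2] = 0.244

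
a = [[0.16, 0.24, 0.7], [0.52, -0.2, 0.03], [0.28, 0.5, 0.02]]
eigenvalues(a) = [(0.79+0j), (-0.41+0.33j), (-0.41-0.33j)]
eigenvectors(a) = [[0.74+0.00j,  (0.25-0.45j),  0.25+0.45j], [(0.41+0j),  -0.66+0.00j,  (-0.66-0j)], [0.53+0.00j,  0.24+0.48j,  0.24-0.48j]]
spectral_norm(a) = 0.83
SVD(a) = [[-0.87, 0.26, -0.43],[-0.19, -0.96, -0.21],[-0.46, -0.10, 0.88]] @ diag([0.8254171958304262, 0.548347708984613, 0.48093787839882396]) @ [[-0.44, -0.49, -0.75], [-0.88, 0.37, 0.28], [0.14, 0.79, -0.6]]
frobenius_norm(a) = 1.10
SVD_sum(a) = [[0.32, 0.35, 0.54], [0.07, 0.08, 0.12], [0.17, 0.19, 0.29]] + [[-0.13, 0.05, 0.04], [0.47, -0.2, -0.15], [0.05, -0.02, -0.02]] + [[-0.03,-0.16,0.12], [-0.01,-0.08,0.06], [0.06,0.33,-0.25]]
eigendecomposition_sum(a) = [[0.38-0.00j, 0.27+0.00j, (0.36+0j)], [(0.21-0j), (0.15+0j), (0.2+0j)], [0.28-0.00j, (0.2+0j), 0.26+0.00j]] + [[(-0.11+0.08j), (-0.02-0.16j), (0.17+0.02j)], [0.15+0.08j, (-0.17+0.12j), -0.08-0.20j], [-0.14j, 0.15+0.08j, (-0.12+0.13j)]] + [[-0.11-0.08j, -0.02+0.16j, 0.17-0.02j], [0.15-0.08j, -0.17-0.12j, (-0.08+0.2j)], [0.14j, (0.15-0.08j), (-0.12-0.13j)]]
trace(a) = -0.02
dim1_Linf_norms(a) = [0.7, 0.52, 0.5]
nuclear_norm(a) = 1.85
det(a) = 0.22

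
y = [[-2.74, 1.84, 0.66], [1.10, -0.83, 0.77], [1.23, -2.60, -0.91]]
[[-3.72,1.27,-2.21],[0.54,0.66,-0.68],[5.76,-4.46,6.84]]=y@[[-0.20, 1.02, -1.42], [-1.93, 1.75, -2.69], [-1.09, 1.28, -1.75]]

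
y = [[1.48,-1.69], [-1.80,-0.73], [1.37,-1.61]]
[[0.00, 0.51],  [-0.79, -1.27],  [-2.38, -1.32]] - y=[[-1.48, 2.20], [1.01, -0.54], [-3.75, 0.29]]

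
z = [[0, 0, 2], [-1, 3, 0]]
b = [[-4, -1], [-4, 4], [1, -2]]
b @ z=[[1, -3, -8], [-4, 12, -8], [2, -6, 2]]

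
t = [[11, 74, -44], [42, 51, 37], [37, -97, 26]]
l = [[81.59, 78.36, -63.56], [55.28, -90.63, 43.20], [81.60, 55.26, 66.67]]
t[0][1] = 74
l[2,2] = 66.67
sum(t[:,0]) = 90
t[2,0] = 37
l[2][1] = 55.26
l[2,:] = [81.6, 55.26, 66.67]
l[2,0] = 81.6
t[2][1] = -97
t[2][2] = 26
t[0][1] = 74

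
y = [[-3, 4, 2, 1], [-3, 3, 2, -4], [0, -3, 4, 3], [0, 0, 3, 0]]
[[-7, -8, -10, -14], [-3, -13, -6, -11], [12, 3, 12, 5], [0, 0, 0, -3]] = y @ [[-3, 3, -2, 0], [-4, 0, -4, -3], [0, 0, 0, -1], [0, 1, 0, 0]]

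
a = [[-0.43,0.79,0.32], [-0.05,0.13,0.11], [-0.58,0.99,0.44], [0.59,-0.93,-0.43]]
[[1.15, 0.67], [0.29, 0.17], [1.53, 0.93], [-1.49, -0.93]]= a @ [[-0.4, -0.75],  [0.48, -0.11],  [1.87, 1.37]]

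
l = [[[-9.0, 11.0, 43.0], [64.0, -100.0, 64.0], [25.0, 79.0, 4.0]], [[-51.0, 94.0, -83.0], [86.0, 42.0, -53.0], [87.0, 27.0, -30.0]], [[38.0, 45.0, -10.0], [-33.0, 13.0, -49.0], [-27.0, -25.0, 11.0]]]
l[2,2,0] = -27.0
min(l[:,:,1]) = -100.0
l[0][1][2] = 64.0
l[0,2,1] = 79.0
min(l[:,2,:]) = -30.0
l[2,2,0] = -27.0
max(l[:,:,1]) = 94.0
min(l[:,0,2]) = -83.0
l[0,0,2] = 43.0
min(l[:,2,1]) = -25.0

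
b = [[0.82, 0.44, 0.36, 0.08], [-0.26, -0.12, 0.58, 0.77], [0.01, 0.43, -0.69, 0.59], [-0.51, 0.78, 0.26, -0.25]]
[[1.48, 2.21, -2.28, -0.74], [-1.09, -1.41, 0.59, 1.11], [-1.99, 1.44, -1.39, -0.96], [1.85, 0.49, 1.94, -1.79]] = b @ [[0.53, 1.95, -3.03, 0.00],[1.38, 2.14, -0.16, -2.26],[1.75, -0.88, 0.99, 0.55],[-2.34, -0.18, -1.03, 0.67]]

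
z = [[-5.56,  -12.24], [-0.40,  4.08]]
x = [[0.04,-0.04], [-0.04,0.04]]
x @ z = [[-0.21, -0.65], [0.21, 0.65]]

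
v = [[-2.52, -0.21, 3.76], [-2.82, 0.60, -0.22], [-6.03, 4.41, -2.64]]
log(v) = [[1.26-0.24j, -1.20+2.59j, 2.12-1.17j], [(-1.06-0.36j), 0.86+3.84j, (0.64-1.73j)], [(-2.56-0.1j), 1.47+1.01j, 1.30-0.46j]]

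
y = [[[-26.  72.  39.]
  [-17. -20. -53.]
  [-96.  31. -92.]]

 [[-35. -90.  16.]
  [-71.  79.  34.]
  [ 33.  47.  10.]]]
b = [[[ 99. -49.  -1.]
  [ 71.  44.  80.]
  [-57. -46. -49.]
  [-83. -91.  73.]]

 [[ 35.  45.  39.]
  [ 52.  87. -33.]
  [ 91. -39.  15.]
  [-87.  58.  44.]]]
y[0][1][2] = -53.0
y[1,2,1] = 47.0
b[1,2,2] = 15.0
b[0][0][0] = 99.0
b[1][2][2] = 15.0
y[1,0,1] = -90.0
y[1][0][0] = -35.0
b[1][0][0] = 35.0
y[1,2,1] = 47.0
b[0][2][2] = -49.0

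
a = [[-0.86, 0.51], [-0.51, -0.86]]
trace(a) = -1.72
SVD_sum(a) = [[0.0, 0.51], [0.0, -0.86]] + [[-0.86,0.00], [-0.51,0.0]]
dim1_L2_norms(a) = [1.0, 1.0]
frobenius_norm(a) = 1.41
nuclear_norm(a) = 2.00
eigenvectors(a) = [[(0.71+0j), 0.71-0.00j], [0.71j, -0.71j]]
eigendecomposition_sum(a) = [[(-0.43+0.26j), (0.26+0.43j)], [-0.26-0.43j, -0.43+0.26j]] + [[-0.43-0.26j, 0.26-0.43j], [-0.26+0.43j, -0.43-0.26j]]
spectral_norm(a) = 1.00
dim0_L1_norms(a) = [1.37, 1.37]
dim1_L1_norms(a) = [1.37, 1.37]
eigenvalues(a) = [(-0.86+0.51j), (-0.86-0.51j)]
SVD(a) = [[-0.51, -0.86], [0.86, -0.51]] @ diag([0.9998499887483122, 0.9998499887483121]) @ [[-0.0, -1.00],[1.0, 0.0]]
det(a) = 1.00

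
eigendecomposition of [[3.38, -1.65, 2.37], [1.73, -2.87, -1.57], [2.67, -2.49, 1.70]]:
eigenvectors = [[0.08, 0.8, -0.70], [0.91, 0.06, -0.55], [0.4, 0.6, 0.44]]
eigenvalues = [-3.41, 5.04, 0.58]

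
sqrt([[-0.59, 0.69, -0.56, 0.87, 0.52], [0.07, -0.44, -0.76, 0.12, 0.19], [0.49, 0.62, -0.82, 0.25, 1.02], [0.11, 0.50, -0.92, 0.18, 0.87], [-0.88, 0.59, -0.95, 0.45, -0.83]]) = [[(-0+0.22j), -0.15-0.17j, -0.31-0.02j, 1.06-0.16j, 0.50+0.14j], [(-0.09-0.43j), (0.34+0.32j), -0.75+0.04j, (0.5+0.3j), 0.10-0.27j], [0.42-0.42j, 0.54+0.32j, (0.41+0.04j), 0.00+0.29j, (0.68-0.27j)], [-0.12-0.40j, (0.22+0.3j), (-0.24+0.03j), (0.81+0.28j), (0.75-0.25j)], [(-0.18+0.46j), 0.94-0.34j, (-0.6-0.04j), (-0.19-0.32j), (0.24+0.29j)]]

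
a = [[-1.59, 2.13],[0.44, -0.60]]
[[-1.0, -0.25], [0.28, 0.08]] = a @ [[0.48, -0.55], [-0.11, -0.53]]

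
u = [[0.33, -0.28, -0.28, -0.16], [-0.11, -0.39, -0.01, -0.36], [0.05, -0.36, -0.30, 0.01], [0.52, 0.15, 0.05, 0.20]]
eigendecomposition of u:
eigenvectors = [[-0.17-0.29j, (-0.17+0.29j), (0.28-0.09j), (0.28+0.09j)], [0.44-0.09j, 0.44+0.09j, 0.09-0.45j, (0.09+0.45j)], [-0.27+0.14j, -0.27-0.14j, (0.74+0j), 0.74-0.00j], [(-0.77+0j), -0.77-0.00j, (-0.39+0.05j), (-0.39-0.05j)]]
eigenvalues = [(0.25+0.21j), (0.25-0.21j), (-0.33+0.22j), (-0.33-0.22j)]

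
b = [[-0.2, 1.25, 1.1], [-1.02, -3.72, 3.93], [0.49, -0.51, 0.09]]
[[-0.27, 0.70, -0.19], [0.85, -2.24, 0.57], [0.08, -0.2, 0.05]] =b @[[-0.07, 0.19, -0.05], [-0.22, 0.57, -0.15], [-0.01, 0.02, -0.01]]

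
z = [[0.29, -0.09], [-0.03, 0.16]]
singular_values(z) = [0.32, 0.14]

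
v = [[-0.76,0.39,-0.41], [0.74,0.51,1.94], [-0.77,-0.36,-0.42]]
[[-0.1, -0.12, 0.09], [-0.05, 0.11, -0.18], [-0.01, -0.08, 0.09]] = v @ [[0.09,0.11,-0.08], [-0.12,-0.06,0.00], [-0.03,0.03,-0.06]]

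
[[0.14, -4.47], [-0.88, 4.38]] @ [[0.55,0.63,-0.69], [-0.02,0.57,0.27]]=[[0.17, -2.46, -1.3], [-0.57, 1.94, 1.79]]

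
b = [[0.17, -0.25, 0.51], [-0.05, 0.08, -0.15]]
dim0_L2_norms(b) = [0.18, 0.26, 0.53]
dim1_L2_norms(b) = [0.59, 0.18]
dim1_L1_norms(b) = [0.93, 0.28]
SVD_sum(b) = [[0.17,  -0.25,  0.51], [-0.05,  0.08,  -0.15]] + [[0.0, 0.0, 0.00],[0.00, 0.0, 0.0]]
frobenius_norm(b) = 0.62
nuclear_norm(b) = 0.62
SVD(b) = [[-0.96, 0.29], [0.29, 0.96]] @ diag([0.6187636030434676, 0.0056217033598546335]) @ [[-0.29, 0.42, -0.86], [0.13, 0.91, 0.4]]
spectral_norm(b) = 0.62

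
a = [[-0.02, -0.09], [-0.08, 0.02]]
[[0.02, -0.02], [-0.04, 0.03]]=a@[[0.38, -0.30], [-0.30, 0.24]]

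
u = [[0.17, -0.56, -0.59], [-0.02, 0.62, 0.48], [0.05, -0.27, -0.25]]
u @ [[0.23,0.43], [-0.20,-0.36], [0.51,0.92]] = [[-0.15, -0.27], [0.12, 0.21], [-0.06, -0.11]]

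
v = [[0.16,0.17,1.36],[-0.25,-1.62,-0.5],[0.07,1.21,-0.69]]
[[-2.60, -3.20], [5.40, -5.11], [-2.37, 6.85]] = v@[[-1.42, 1.87], [-2.68, 3.81], [-1.41, -3.05]]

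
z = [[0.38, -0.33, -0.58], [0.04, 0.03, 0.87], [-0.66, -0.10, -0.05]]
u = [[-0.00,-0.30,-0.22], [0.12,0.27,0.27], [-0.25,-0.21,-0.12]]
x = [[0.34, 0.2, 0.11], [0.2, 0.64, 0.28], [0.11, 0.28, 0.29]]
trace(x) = 1.27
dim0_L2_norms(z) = [0.76, 0.35, 1.05]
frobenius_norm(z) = 1.34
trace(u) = 0.15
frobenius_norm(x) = 0.93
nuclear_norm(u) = 0.87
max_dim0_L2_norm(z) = 1.05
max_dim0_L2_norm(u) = 0.45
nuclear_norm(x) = 1.27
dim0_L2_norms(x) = [0.41, 0.73, 0.42]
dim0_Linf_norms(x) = [0.34, 0.64, 0.29]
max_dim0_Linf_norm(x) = 0.64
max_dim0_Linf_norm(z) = 0.87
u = z @ x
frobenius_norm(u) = 0.65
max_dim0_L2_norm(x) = 0.73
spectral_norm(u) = 0.61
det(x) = 0.03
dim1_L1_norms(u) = [0.52, 0.66, 0.58]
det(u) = 0.01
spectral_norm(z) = 1.09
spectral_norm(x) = 0.89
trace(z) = 0.36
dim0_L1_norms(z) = [1.08, 0.46, 1.5]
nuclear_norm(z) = 2.09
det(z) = 0.21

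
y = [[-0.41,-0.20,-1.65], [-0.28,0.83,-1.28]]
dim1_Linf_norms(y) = [1.65, 1.28]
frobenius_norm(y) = 2.31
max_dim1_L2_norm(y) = 1.71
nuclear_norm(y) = 2.95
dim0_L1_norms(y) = [0.69, 1.03, 2.93]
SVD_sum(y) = [[-0.37,0.3,-1.56], [-0.33,0.26,-1.38]] + [[-0.04, -0.5, -0.09], [0.05, 0.57, 0.10]]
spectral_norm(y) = 2.18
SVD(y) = [[-0.75, -0.66], [-0.66, 0.75]] @ diag([2.178438601093807, 0.7685735236556449]) @ [[0.23,-0.18,0.96],[0.08,0.98,0.17]]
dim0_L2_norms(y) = [0.5, 0.85, 2.09]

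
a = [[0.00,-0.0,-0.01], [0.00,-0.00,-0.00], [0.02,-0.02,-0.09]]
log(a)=[[-6.18+3.14j, (-39.87-3.14j), (0.43-0j)],[0.00+0.00j, (-46.05+0j), 0.00+0.00j],[(-0.85+0j), (0.85-0j), -2.34+3.14j]]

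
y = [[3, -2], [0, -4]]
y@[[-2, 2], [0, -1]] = [[-6, 8], [0, 4]]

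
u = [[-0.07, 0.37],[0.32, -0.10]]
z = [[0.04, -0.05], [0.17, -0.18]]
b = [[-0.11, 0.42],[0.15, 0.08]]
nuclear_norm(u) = 0.69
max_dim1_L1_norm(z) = 0.35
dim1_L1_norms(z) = [0.09, 0.35]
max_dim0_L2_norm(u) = 0.38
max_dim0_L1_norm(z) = 0.23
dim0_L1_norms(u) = [0.39, 0.47]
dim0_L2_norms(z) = [0.17, 0.19]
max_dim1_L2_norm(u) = 0.38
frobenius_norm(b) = 0.47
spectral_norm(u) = 0.43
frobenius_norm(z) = 0.26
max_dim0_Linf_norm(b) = 0.42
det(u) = -0.11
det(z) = 0.00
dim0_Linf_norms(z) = [0.17, 0.18]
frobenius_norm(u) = 0.50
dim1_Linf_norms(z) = [0.05, 0.18]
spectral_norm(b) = 0.44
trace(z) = -0.14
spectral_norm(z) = 0.26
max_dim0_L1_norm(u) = 0.47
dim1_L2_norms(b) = [0.43, 0.17]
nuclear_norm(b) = 0.60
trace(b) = -0.03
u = b + z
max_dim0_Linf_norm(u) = 0.37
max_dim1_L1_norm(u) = 0.44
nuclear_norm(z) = 0.26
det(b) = -0.07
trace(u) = -0.17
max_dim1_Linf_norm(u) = 0.37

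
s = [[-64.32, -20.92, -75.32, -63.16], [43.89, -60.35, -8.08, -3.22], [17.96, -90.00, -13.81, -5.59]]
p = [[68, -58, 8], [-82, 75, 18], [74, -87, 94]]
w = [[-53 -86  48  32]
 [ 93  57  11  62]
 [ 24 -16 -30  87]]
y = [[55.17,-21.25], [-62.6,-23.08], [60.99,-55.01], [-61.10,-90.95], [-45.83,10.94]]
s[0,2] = -75.32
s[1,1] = -60.35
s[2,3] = -5.59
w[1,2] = 11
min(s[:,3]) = -63.16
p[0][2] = 8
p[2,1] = -87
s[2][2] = -13.81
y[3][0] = -61.1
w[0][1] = -86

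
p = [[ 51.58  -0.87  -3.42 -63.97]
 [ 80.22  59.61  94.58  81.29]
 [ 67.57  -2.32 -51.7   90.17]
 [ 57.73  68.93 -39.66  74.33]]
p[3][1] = 68.93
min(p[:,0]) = 51.58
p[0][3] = -63.97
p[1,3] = 81.29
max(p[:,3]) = 90.17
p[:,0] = [51.58, 80.22, 67.57, 57.73]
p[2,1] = -2.32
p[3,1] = 68.93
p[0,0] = 51.58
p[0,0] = 51.58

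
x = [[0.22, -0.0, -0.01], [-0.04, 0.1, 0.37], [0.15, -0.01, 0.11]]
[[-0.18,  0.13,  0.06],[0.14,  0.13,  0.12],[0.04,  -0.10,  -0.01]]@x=[[-0.04,0.01,0.06],[0.04,0.01,0.06],[0.01,-0.01,-0.04]]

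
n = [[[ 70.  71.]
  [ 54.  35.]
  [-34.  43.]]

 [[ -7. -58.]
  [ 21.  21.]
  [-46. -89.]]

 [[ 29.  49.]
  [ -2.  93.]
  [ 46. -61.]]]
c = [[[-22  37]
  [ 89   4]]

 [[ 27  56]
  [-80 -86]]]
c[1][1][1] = -86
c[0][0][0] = -22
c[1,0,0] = 27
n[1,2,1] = -89.0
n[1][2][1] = -89.0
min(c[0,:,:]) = -22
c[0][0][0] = -22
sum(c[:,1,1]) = -82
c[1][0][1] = 56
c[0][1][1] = 4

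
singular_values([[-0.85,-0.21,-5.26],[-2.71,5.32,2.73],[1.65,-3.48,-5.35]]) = [9.68, 4.6, 0.33]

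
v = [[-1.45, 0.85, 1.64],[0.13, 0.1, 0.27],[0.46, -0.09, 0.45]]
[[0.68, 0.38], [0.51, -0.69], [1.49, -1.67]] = v @[[0.89, -2.02], [-1.66, 0.13], [2.06, -1.62]]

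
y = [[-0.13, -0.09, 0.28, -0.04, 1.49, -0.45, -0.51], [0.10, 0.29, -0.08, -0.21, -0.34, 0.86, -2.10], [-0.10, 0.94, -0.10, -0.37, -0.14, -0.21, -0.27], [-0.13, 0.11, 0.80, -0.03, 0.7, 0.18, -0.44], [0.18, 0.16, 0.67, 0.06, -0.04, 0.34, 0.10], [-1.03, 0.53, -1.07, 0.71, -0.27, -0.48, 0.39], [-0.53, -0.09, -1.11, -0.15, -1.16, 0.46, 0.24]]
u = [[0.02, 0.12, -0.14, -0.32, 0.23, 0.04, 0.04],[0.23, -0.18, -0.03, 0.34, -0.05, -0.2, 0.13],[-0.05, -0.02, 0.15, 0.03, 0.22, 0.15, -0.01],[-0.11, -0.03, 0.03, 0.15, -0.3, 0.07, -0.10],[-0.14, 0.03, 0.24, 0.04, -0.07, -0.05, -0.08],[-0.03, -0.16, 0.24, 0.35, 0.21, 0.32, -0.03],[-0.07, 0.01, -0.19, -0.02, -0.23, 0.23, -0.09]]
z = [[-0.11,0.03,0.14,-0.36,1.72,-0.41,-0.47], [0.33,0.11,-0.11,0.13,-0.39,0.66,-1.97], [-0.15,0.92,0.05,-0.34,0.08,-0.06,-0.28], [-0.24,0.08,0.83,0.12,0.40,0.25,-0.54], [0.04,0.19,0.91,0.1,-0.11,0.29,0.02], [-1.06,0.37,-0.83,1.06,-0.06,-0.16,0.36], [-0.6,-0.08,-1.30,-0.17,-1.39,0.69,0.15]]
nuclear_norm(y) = 9.16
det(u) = 0.00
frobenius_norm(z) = 4.38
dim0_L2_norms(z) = [1.3, 1.02, 1.98, 1.2, 2.29, 1.12, 2.15]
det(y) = 0.38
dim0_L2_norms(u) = [0.31, 0.27, 0.44, 0.6, 0.54, 0.48, 0.21]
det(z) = 0.89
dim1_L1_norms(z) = [3.24, 3.7, 1.88, 2.46, 1.66, 3.9, 4.38]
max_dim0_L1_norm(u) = 1.31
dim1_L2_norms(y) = [1.67, 2.33, 1.08, 1.18, 0.8, 1.86, 1.78]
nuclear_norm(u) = 2.23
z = u + y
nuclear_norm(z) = 9.83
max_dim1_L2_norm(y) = 2.33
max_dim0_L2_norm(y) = 2.27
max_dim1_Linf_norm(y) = 2.1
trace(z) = 0.05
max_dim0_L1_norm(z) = 4.17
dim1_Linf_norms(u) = [0.32, 0.34, 0.22, 0.3, 0.24, 0.35, 0.23]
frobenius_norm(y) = 4.24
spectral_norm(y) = 2.78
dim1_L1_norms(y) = [2.99, 3.98, 2.13, 2.39, 1.55, 4.48, 3.74]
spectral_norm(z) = 2.84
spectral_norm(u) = 0.72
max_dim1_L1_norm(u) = 1.34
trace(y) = -0.25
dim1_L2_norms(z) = [1.87, 2.15, 1.04, 1.13, 0.99, 1.8, 2.13]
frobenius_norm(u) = 1.14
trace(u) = 0.30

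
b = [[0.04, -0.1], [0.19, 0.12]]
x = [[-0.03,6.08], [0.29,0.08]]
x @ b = [[1.15, 0.73], [0.03, -0.02]]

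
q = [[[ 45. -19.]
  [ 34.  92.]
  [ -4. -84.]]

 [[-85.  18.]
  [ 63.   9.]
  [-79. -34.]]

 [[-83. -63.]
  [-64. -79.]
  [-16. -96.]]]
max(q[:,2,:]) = -4.0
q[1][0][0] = -85.0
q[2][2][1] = -96.0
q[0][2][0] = -4.0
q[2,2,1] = -96.0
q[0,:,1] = [-19.0, 92.0, -84.0]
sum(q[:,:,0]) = -189.0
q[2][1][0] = -64.0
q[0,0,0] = 45.0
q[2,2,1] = -96.0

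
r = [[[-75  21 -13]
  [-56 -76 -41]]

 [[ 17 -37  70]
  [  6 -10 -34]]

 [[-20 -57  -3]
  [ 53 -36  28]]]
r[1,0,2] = 70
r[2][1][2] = 28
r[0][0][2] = -13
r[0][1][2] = -41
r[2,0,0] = -20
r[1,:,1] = [-37, -10]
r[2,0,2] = -3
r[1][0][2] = 70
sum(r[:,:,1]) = -195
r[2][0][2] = -3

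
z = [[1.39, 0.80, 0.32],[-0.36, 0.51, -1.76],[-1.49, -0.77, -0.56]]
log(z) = [[-6.33-3.47j, (1.29-0.53j), -6.23-4.32j], [(9.68+6.49j), -1.38+1.00j, (8.49+8.08j)], [(3.36+4.51j), (-0.95+0.69j), 3.30+5.61j]]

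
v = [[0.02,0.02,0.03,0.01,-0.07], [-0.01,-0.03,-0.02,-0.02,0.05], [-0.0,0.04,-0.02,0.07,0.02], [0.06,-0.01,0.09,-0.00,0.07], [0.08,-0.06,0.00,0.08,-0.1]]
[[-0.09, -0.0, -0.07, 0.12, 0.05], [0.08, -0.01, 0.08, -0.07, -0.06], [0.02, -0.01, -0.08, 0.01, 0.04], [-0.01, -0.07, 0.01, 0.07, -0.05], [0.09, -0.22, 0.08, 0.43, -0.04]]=v @ [[0.53, -1.29, 1.55, 1.64, -0.71], [-1.27, 1.06, -1.12, -1.34, 0.92], [-1.14, 0.24, -1.37, 0.49, 0.37], [0.46, -0.68, -0.95, 1.32, 0.24], [0.66, -0.04, 0.39, -1.16, -0.50]]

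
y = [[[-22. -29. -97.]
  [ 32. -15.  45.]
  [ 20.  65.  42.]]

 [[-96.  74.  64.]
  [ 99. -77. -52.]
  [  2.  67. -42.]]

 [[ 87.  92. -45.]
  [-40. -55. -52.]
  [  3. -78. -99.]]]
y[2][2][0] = 3.0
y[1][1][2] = -52.0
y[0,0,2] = -97.0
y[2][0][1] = 92.0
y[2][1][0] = -40.0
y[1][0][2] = 64.0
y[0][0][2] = -97.0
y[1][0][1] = 74.0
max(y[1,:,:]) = 99.0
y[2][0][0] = 87.0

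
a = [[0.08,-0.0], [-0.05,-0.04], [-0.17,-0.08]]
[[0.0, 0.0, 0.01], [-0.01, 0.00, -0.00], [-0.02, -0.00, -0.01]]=a @ [[0.03, 0.06, 0.09], [0.17, -0.09, -0.01]]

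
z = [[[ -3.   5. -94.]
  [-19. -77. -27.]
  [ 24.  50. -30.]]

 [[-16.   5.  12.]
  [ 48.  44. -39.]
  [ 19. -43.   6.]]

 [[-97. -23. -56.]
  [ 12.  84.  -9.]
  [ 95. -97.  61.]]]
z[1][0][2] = 12.0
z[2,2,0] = 95.0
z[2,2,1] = -97.0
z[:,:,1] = [[5.0, -77.0, 50.0], [5.0, 44.0, -43.0], [-23.0, 84.0, -97.0]]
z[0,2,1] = 50.0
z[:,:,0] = [[-3.0, -19.0, 24.0], [-16.0, 48.0, 19.0], [-97.0, 12.0, 95.0]]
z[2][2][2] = 61.0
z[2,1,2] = -9.0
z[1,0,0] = -16.0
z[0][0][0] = -3.0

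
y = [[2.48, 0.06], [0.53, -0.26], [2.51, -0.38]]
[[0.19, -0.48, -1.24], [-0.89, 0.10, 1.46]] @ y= [[-2.90, 0.61],[1.51, -0.63]]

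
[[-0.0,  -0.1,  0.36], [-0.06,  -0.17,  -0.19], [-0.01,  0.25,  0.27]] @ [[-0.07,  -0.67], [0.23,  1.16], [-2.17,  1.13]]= [[-0.8,0.29], [0.38,-0.37], [-0.53,0.6]]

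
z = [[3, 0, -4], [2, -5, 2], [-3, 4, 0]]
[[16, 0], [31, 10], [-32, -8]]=z @ [[4, 0], [-5, -2], [-1, 0]]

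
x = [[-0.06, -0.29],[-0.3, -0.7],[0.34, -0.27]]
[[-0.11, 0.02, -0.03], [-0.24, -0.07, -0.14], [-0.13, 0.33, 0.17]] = x@[[-0.07,0.78,0.49], [0.38,-0.23,-0.01]]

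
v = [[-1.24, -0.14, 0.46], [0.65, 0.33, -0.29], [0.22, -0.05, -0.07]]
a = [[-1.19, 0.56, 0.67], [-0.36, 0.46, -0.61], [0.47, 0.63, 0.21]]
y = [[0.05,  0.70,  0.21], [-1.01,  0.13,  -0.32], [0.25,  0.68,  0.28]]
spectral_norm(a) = 1.49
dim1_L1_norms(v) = [1.84, 1.27, 0.34]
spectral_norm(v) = 1.54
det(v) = 0.00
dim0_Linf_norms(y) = [1.01, 0.7, 0.32]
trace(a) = -0.52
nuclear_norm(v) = 1.79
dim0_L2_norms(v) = [1.42, 0.36, 0.55]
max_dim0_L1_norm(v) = 2.11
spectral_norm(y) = 1.16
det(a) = -0.99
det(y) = 0.00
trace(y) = 0.46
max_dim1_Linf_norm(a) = 1.19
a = y + v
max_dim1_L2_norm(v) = 1.33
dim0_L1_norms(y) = [1.31, 1.51, 0.81]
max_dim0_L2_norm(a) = 1.33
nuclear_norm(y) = 2.13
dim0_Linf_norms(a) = [1.19, 0.63, 0.67]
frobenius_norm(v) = 1.56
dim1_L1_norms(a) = [2.42, 1.43, 1.31]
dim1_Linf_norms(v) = [1.24, 0.65, 0.22]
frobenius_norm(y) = 1.51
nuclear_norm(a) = 3.12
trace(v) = -0.98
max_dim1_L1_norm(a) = 2.42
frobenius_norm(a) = 1.89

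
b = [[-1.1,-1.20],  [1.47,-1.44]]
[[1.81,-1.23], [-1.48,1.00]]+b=[[0.71, -2.43], [-0.01, -0.44]]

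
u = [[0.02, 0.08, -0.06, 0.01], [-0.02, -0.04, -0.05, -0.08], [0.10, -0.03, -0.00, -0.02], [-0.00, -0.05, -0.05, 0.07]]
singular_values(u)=[0.11, 0.1, 0.1, 0.09]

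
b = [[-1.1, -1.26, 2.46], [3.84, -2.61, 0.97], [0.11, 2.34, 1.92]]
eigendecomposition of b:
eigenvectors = [[-0.11-0.56j, -0.11+0.56j, 0.37+0.00j], [-0.74+0.00j, (-0.74-0j), 0.40+0.00j], [0.29+0.19j, (0.29-0.19j), 0.84+0.00j]]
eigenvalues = [(-2.43+2.66j), (-2.43-2.66j), (3.07+0j)]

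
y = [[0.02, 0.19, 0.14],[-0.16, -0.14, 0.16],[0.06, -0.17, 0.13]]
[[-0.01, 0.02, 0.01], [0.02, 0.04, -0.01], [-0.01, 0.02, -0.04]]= y @ [[-0.1, -0.07, -0.15],[-0.02, 0.0, 0.11],[-0.02, 0.16, -0.09]]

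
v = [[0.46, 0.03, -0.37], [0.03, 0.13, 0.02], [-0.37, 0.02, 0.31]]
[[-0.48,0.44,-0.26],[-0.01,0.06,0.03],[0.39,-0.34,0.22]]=v @ [[-0.46, 0.13, -0.4], [-0.05, 0.58, 0.26], [0.71, -0.97, 0.23]]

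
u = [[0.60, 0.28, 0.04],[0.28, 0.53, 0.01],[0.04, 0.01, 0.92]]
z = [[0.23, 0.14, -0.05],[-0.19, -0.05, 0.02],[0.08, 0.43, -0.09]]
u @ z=[[0.09,0.09,-0.03],[-0.04,0.02,-0.00],[0.08,0.40,-0.08]]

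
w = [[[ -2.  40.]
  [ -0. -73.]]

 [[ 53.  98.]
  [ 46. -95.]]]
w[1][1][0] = 46.0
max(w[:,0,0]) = 53.0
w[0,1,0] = -0.0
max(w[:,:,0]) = 53.0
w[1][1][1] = -95.0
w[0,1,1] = -73.0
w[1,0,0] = 53.0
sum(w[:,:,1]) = -30.0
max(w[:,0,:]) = 98.0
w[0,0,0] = -2.0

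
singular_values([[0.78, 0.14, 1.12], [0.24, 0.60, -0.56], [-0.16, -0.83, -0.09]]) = [1.42, 1.1, 0.32]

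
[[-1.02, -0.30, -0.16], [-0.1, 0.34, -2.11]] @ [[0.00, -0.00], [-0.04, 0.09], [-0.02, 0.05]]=[[0.02, -0.04],[0.03, -0.07]]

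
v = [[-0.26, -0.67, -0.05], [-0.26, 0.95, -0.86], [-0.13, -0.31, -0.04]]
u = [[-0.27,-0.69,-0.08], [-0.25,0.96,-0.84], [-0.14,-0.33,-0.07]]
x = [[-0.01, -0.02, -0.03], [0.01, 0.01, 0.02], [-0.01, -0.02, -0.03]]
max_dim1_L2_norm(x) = 0.04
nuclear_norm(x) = 0.06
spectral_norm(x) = 0.06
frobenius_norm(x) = 0.06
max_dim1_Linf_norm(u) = 0.96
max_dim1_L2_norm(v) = 1.31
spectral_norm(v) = 1.40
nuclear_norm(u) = 2.06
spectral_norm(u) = 1.40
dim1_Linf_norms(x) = [0.03, 0.02, 0.03]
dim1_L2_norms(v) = [0.72, 1.31, 0.34]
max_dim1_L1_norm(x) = 0.06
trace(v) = 0.65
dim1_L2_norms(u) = [0.75, 1.3, 0.37]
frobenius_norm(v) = 1.53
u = x + v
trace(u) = 0.62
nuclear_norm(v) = 2.02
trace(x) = -0.03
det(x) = 0.00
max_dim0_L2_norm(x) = 0.05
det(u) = 0.01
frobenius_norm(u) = 1.54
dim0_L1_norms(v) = [0.65, 1.93, 0.95]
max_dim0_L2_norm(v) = 1.2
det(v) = 0.00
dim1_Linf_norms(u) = [0.69, 0.96, 0.33]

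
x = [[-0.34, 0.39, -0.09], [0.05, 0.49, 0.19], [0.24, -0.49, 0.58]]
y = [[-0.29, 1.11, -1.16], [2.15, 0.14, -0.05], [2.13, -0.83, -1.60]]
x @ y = [[0.75, -0.25, 0.52],  [1.44, -0.03, -0.39],  [0.11, -0.28, -1.18]]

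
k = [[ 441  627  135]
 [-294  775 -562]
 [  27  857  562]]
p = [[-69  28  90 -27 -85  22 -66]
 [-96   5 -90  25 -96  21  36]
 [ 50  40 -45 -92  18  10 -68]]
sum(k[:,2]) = 135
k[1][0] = -294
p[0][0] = -69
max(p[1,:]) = 36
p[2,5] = 10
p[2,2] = -45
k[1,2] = -562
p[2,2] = -45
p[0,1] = 28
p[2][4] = 18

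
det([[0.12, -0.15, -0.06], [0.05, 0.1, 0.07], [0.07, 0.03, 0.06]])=0.001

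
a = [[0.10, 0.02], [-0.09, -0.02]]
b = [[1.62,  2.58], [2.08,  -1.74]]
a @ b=[[0.2, 0.22], [-0.19, -0.20]]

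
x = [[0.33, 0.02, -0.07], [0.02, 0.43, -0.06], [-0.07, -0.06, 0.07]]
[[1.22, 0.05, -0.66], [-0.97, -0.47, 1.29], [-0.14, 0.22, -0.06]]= x@[[3.78, 0.92, -2.32], [-2.49, -0.64, 3.02], [-0.38, 3.51, -0.63]]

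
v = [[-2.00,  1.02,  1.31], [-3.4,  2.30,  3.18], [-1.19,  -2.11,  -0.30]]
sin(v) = [[-4.34, 2.83, 3.48], [-8.83, 7.28, 8.37], [-3.62, -5.37, 0.51]]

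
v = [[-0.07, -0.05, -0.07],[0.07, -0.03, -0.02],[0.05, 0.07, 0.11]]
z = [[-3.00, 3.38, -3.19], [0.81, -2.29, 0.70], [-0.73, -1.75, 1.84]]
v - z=[[2.93, -3.43, 3.12], [-0.74, 2.26, -0.72], [0.78, 1.82, -1.73]]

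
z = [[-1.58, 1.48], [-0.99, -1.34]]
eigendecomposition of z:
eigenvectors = [[0.77+0.00j, (0.77-0j)], [(0.06+0.63j), (0.06-0.63j)]]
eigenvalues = [(-1.46+1.2j), (-1.46-1.2j)]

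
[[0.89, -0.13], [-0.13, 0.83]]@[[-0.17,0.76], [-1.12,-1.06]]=[[-0.01, 0.81], [-0.91, -0.98]]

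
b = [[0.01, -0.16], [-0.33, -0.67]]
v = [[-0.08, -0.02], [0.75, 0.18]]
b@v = [[-0.12, -0.03], [-0.48, -0.11]]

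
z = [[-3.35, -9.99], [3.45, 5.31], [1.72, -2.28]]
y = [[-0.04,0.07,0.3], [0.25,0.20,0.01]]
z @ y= [[-2.36, -2.23, -1.10], [1.19, 1.3, 1.09], [-0.64, -0.34, 0.49]]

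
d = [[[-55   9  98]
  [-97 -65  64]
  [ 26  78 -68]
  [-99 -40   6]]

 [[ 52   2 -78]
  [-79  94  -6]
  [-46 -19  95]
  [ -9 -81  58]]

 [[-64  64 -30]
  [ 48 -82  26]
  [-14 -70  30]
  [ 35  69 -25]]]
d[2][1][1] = -82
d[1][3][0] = -9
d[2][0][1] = 64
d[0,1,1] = -65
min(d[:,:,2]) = -78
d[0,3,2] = 6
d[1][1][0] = -79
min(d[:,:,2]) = -78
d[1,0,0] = 52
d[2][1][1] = -82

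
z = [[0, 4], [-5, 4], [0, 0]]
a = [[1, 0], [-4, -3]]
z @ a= [[-16, -12], [-21, -12], [0, 0]]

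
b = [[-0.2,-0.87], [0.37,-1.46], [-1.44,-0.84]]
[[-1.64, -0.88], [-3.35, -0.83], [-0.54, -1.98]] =b @ [[-0.84, 0.91], [2.08, 0.80]]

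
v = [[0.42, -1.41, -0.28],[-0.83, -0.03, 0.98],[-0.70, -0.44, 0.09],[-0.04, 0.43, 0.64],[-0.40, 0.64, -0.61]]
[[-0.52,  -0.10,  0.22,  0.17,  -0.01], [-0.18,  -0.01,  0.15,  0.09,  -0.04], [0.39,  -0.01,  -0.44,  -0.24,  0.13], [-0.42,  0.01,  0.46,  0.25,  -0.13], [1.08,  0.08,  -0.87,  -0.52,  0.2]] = v @[[-0.86, -0.03, 0.79, 0.45, -0.2],[0.29, 0.07, -0.08, -0.08, -0.01],[-0.90, -0.03, 0.82, 0.47, -0.21]]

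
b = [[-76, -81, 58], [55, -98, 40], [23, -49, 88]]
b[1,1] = -98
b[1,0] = 55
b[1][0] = 55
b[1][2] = 40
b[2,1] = -49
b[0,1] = -81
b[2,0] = 23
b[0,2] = 58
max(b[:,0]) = 55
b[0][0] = -76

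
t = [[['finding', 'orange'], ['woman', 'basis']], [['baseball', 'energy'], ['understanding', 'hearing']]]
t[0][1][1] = 'basis'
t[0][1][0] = 'woman'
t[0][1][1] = 'basis'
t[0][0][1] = 'orange'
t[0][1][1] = 'basis'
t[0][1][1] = 'basis'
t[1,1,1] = 'hearing'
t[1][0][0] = 'baseball'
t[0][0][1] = 'orange'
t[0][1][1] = 'basis'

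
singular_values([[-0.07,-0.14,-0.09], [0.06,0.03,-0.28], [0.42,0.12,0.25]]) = [0.53, 0.27, 0.11]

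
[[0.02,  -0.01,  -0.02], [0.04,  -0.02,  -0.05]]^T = [[0.02,  0.04], [-0.01,  -0.02], [-0.02,  -0.05]]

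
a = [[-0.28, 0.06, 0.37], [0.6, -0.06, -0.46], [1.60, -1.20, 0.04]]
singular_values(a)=[2.09, 0.65, 0.09]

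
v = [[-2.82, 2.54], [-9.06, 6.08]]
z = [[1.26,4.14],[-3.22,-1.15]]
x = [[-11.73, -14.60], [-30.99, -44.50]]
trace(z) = 0.11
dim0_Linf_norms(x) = [30.99, 44.5]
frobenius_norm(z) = 5.52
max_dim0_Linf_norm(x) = 44.5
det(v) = 5.87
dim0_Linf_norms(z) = [3.22, 4.14]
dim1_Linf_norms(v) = [2.82, 9.06]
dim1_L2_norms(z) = [4.33, 3.42]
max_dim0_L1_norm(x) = 59.1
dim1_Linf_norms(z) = [4.14, 3.22]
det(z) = 11.88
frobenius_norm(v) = 11.55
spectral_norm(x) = 57.36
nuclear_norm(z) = 7.36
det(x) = 69.53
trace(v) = 3.26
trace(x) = -56.23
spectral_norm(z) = 4.97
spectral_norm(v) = 11.54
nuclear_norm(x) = 58.57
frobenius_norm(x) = 57.37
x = v @ z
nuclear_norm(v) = 12.05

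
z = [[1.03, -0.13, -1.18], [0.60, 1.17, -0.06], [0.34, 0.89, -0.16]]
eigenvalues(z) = [(1.11+0.74j), (1.11-0.74j), (-0.17+0j)]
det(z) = -0.31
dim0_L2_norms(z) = [1.24, 1.48, 1.19]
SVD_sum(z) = [[0.79, 0.67, -0.58], [0.72, 0.62, -0.54], [0.53, 0.46, -0.40]] + [[0.24, -0.8, -0.60], [-0.17, 0.57, 0.43], [-0.12, 0.41, 0.3]] + [[0.00, -0.00, 0.0], [0.05, -0.02, 0.05], [-0.07, 0.03, -0.07]]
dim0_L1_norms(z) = [1.97, 2.19, 1.4]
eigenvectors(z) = [[0.71+0.00j, 0.71-0.00j, 0.66+0.00j], [-0.02-0.58j, -0.02+0.58j, -0.26+0.00j], [(-0.04-0.38j), (-0.04+0.38j), 0.70+0.00j]]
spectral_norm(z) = 1.80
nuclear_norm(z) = 3.30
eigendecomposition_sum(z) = [[0.52+0.38j,(-0.11+0.73j),-0.53-0.08j], [(0.3-0.43j),0.60+0.07j,-0.06+0.43j], [0.17-0.30j,0.40+0.01j,-0.01+0.29j]] + [[(0.52-0.38j),  -0.11-0.73j,  (-0.53+0.08j)], [0.30+0.43j,  0.60-0.07j,  (-0.06-0.43j)], [0.17+0.30j,  0.40-0.01j,  -0.01-0.29j]] + [[(-0.01+0j), 0.08+0.00j, -0.13-0.00j], [-0j, (-0.03-0j), (0.05+0j)], [(-0.01+0j), (0.09+0j), (-0.14-0j)]]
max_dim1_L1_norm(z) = 2.34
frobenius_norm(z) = 2.27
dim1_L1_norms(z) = [2.34, 1.83, 1.39]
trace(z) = 2.04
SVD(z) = [[-0.66, 0.75, -0.01], [-0.6, -0.54, -0.59], [-0.45, -0.38, 0.81]] @ diag([1.802524810077833, 1.3679419500142938, 0.12505650900678228]) @ [[-0.66, -0.57, 0.49], [0.24, -0.78, -0.58], [-0.71, 0.27, -0.65]]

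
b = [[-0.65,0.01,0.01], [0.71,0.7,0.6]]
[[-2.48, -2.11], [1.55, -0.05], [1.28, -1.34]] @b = [[0.11, -1.5, -1.29], [-1.04, -0.02, -0.01], [-1.78, -0.93, -0.79]]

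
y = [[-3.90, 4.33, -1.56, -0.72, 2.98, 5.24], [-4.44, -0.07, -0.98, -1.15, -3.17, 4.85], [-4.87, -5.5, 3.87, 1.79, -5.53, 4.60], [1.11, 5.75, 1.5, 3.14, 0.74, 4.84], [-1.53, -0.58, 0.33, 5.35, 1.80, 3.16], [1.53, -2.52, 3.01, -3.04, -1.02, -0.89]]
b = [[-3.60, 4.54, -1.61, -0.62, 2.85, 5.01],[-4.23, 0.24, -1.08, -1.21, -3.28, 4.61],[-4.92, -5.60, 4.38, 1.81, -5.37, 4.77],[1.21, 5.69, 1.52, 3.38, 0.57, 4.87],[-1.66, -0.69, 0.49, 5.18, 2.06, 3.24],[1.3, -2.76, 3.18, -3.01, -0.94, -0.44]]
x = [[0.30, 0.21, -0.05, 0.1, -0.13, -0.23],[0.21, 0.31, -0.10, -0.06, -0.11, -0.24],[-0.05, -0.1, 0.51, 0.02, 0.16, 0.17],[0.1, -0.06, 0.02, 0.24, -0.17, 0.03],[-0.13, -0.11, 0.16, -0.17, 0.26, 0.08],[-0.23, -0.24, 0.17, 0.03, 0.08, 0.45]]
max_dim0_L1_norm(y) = 23.58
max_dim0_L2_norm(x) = 0.59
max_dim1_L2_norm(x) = 0.59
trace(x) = 2.07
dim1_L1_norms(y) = [18.73, 14.66, 26.16, 17.08, 12.75, 12.01]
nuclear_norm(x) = 2.08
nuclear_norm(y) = 40.85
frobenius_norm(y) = 19.91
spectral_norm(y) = 13.08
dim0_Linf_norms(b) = [4.92, 5.69, 4.38, 5.18, 5.37, 5.01]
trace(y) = 3.95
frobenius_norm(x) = 1.17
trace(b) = 6.02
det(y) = 13827.24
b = y + x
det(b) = 16190.48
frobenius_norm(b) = 19.95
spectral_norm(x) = 0.99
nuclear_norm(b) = 41.22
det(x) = -0.00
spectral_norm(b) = 12.97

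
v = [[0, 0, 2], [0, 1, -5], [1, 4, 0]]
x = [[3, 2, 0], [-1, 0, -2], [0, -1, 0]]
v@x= [[0, -2, 0], [-1, 5, -2], [-1, 2, -8]]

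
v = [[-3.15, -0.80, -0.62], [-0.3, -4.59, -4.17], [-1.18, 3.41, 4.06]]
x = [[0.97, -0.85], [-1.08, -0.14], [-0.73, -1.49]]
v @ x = [[-1.74, 3.71], [7.71, 7.11], [-7.79, -5.52]]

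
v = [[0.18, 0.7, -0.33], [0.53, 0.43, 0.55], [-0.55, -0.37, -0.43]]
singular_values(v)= [1.22, 0.72, 0.07]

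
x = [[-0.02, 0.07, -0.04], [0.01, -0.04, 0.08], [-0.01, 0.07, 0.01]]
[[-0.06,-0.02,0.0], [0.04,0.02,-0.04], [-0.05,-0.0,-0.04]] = x @ [[0.54, 0.56, -0.29], [-0.61, -0.01, -0.46], [0.15, 0.19, -0.72]]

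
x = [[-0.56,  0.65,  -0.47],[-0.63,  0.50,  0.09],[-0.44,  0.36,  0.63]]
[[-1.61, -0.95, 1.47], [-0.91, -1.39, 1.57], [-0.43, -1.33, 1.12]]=x@[[-0.69, 1.88, -2.12], [-2.77, -0.3, 0.46], [0.42, -0.63, 0.04]]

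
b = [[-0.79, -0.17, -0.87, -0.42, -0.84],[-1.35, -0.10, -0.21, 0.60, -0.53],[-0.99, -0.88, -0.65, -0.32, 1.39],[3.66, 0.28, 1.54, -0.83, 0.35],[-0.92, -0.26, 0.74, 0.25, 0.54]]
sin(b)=[[-0.95, -0.17, -0.73, -0.31, -0.60],[-0.23, 0.29, 0.47, 0.82, -0.39],[-0.82, -0.58, -0.67, -0.18, 0.91],[1.70, -0.68, 0.18, -1.48, 0.36],[-0.39, -0.01, 0.71, 0.30, 0.19]]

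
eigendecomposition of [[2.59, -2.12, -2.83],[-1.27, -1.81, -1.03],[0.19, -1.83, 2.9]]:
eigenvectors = [[(0.47+0j), 0.87+0.00j, 0.87-0.00j], [0.85+0.00j, (-0.17+0.13j), (-0.17-0.13j)], [0.26+0.00j, -0.07-0.45j, -0.07+0.45j]]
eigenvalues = [(-2.82+0j), (3.25+1.14j), (3.25-1.14j)]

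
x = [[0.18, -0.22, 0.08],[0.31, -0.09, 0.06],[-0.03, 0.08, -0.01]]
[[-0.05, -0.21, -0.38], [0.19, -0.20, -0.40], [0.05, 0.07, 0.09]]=x @ [[0.93, -0.57, -0.94],  [0.91, 0.79, 0.63],  [-0.2, 0.83, -0.85]]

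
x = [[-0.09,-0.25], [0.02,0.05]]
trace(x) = -0.04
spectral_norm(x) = 0.27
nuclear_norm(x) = 0.27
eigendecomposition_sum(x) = [[-0.04-0.06j, -0.12-0.25j], [0.01+0.02j, 0.02+0.07j]] + [[(-0.05+0.06j),-0.13+0.25j],[(0.01-0.02j),0.03-0.07j]]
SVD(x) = [[-0.98, 0.20], [0.20, 0.98]] @ diag([0.27110256081792444, 0.0018443204611992055]) @ [[0.34,0.94], [0.94,-0.34]]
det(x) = 0.00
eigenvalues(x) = [(-0.02+0.01j), (-0.02-0.01j)]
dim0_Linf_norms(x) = [0.09, 0.25]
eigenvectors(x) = [[0.96+0.00j, 0.96-0.00j], [-0.27-0.04j, (-0.27+0.04j)]]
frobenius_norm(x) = 0.27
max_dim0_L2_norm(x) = 0.25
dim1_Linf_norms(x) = [0.25, 0.05]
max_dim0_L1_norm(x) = 0.3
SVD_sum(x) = [[-0.09, -0.25], [0.02, 0.05]] + [[0.0, -0.00], [0.00, -0.00]]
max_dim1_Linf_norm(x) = 0.25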